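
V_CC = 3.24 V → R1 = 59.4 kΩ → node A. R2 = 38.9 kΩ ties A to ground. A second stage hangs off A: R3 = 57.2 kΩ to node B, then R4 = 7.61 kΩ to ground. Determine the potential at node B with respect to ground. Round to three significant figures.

V_B ≈ 0.110 V

Node A sees R2 in parallel with the series input of stage 2, R3 + R4 = 64.81 kΩ.
Effective lower resistance at A: R2 ‖ 64.81 = 24.31 kΩ.
So V_A = 3.24 × 0.2904 = 0.9409 V.
Stage 2 is unloaded, so V_B = V_A · R4/(R3+R4) = 0.9409 × 7.61/64.81 = 0.1105 V.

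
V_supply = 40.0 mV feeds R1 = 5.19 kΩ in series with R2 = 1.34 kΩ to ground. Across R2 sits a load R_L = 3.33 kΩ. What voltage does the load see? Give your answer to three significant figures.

The load sits in parallel with R2, giving an effective lower resistance R2' = R2·R_L/(R2+R_L) = 0.9555 kΩ.
Now apply the divider: V_out = 40.0 × 0.1555 = 6.219 mV.

V_out ≈ 6.22 mV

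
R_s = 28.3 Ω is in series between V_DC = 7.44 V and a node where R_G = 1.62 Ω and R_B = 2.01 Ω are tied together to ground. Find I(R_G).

I ≈ 0.141 A

Equivalent of the parallel group: R_p = 0.8970 Ω.
V_A by voltage divider: V_A = 7.44 × 0.8970/(28.3 + 0.8970) = 0.2286 V.
I(R_G) = V_A / R_G = 0.2286/1.62 = 0.1411 A.
(Equivalently: I_total = 0.2548 A, then current-divider fraction G_k/ΣG = 0.5537.)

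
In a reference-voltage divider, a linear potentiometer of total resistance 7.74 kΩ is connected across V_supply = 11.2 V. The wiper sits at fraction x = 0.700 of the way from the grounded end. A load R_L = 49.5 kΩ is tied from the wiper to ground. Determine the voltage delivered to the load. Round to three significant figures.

V_out ≈ 7.59 V

Lower segment x·R_p = 5.418 kΩ; upper segment (1−x)·R_p = 2.322 kΩ.
Lower segment in parallel with the load: 5.418 ‖ 49.5 = 4.883 kΩ.
Then V_out = V_supply · 4.883/(2.322 + 4.883) = 7.591 V.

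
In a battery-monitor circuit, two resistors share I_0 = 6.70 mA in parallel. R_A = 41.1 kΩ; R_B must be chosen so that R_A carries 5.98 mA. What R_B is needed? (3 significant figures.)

Two-branch current divider: I_A = I_0 · R_B/(R_A + R_B).
With f = 0.8925, R_B = R_A · f/(1−f) = 41.1 × 8.306 = 341.4 kΩ.

R_B ≈ 341 kΩ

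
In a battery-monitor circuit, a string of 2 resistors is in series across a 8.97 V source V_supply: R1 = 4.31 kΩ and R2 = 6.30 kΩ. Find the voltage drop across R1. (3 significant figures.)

ΣR = 4.31 + 6.30 = 10.61 kΩ.
Voltage divider: V = V_supply · (4.310 / 10.61) = 8.97 × 0.4062 = 3.644 V.

V ≈ 3.64 V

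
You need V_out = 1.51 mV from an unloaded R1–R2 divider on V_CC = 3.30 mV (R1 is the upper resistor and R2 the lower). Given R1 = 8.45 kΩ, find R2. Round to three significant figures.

Required fraction k = V_out/V_CC = 0.4576.
R2 = R1 · 0.4576/(1 − 0.4576) = 7.128 kΩ.

R2 ≈ 7.13 kΩ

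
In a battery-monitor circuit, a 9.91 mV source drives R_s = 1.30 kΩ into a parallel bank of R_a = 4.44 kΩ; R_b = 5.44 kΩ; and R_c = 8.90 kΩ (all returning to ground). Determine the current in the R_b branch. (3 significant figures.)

Equivalent of the parallel group: R_p = 1.918 kΩ.
V_A = 9.91 × 1.918/3.218 = 5.906 mV.
Branch current I = V_A/R_b = 5.906/5.44 = 1.086 µA.

I ≈ 1.09 µA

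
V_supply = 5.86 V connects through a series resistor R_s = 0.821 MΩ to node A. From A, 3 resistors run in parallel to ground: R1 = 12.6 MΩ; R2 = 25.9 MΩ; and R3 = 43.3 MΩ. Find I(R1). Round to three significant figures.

Combine the parallel branches: R_p = (1/12.6 + 1/25.9 + 1/43.3)⁻¹ = 7.089 MΩ.
V_A by voltage divider: V_A = 5.86 × 7.089/(0.821 + 7.089) = 5.252 V.
Branch current I = V_A/R1 = 5.252/12.6 = 0.4168 µA.

I ≈ 0.417 µA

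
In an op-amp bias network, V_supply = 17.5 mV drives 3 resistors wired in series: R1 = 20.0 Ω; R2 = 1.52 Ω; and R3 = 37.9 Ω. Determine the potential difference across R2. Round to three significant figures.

V ≈ 0.448 mV

Series total: ΣR = 20.0 + 1.52 + 37.9 = 59.42 Ω.
By the voltage-divider rule, V = 17.5 × 1.520/59.42 = 0.4477 mV.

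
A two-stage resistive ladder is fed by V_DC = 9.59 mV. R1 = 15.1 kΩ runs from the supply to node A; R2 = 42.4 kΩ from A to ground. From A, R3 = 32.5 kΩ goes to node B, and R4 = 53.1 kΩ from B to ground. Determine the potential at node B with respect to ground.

Node A sees R2 in parallel with the series input of stage 2, R3 + R4 = 85.60 kΩ.
R2 ‖ (R3+R4) = 28.35 kΩ.
V_A = 9.59 × 28.35/(15.1 + 28.35) = 6.258 mV.
Then the unloaded second divider: V_B = V_A × R4/(R3+R4) = 6.258 × 0.6203 = 3.882 mV.

V_B ≈ 3.88 mV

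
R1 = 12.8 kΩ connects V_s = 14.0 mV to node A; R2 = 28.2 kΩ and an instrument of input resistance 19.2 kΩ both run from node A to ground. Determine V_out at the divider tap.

The load sits in parallel with R2, giving an effective lower resistance R2' = R2·R_L/(R2+R_L) = 11.42 kΩ.
Voltage divider with the loaded lower leg: V_out = 14.0 × 11.42/(12.8 + 11.42) = 14.0 × 0.4716 = 6.602 mV.

V_out ≈ 6.60 mV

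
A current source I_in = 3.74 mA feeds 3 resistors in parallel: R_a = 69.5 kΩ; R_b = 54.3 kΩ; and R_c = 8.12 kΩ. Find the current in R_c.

I ≈ 2.95 mA

Total conductance ΣG = 1/69.5 + 1/54.3 + 1/8.12 = 0.1560 (units of 1/kΩ).
Current divider: I(R_c) = I_in · G_k/ΣG = 3.74 × (0.1232/0.1560) = 3.74 × 0.7897 = 2.953 mA.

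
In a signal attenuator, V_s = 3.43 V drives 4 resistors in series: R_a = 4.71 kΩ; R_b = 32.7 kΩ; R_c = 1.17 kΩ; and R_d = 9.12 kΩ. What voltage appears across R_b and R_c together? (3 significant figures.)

ΣR = 4.71 + 32.7 + 1.17 + 9.12 = 47.70 kΩ.
R_{R_b..R_c} = 32.7 + 1.17 = 33.87 kΩ.
Voltage divider: V = V_s · (33.87 / 47.70) = 3.43 × 0.7101 = 2.436 V.

V ≈ 2.44 V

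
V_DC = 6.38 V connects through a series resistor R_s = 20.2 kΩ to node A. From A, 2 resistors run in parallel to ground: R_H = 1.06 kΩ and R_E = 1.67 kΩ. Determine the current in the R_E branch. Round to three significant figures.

Combine the parallel branches: R_p = (1/1.06 + 1/1.67)⁻¹ = 0.6484 kΩ.
Node voltage V_A = V_DC · R_p/(R_s + R_p) = 6.38 × 0.03110 = 0.1984 V.
Branch current I = V_A/R_E = 0.1984/1.67 = 0.1188 mA.

I ≈ 0.119 mA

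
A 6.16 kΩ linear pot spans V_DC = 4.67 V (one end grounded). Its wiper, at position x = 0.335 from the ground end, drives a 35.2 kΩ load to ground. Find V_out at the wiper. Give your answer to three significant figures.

Split the track: R_lower = x·R_p = 2.064 kΩ, R_upper = (1−x)·R_p = 4.096 kΩ.
R_L loads the lower segment: effective lower R = 1.949 kΩ.
V_out = 4.67 × 1.949/(4.096 + 1.949) = 1.506 V.
(Unloaded: V_out = x·V_DC = 1.56 V.)

V_out ≈ 1.51 V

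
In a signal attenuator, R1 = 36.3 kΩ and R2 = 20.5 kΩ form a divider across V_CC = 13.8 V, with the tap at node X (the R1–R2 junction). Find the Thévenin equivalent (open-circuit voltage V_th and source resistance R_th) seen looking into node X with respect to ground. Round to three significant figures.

V_th ≈ 4.98 V, R_th ≈ 13.1 kΩ

With X open, the divider is unloaded: V_th = 13.8 × 20.5/56.80 = 4.981 V.
Looking into X with the source shorted: R_th = R1·R2/(R1+R2) = 36.30 × 20.5/56.80 = 13.10 kΩ.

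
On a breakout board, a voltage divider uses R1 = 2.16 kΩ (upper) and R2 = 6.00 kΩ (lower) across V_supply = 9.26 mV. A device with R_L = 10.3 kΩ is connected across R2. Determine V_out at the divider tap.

First combine the lower leg with the load: R2 ‖ R_L = 3.791 kΩ.
Voltage divider with the loaded lower leg: V_out = 9.26 × 3.791/(2.16 + 3.791) = 9.26 × 0.6371 = 5.899 mV.

V_out ≈ 5.90 mV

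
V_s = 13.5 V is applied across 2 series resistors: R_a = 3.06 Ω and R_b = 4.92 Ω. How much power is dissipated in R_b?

P ≈ 14.1 W

Series current I = V_s/ΣR = 13.5/7.980 = 1.692 A.
P = I²R = 2.862 × 4.92 = 14.08 W.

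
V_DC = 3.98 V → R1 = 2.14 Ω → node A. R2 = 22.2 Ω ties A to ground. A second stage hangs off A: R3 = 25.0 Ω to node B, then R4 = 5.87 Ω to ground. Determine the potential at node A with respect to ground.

Looking into the second stage from A: R3 + R4 = 30.87 Ω appears in parallel with R2.
R2 ‖ (R3+R4) = 12.91 Ω.
V_A = 3.98 × 12.91/(2.14 + 12.91) = 3.414 V.

V_A ≈ 3.41 V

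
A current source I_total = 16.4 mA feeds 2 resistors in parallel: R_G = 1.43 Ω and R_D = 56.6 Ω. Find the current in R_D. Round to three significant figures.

Two-branch current divider: I_k = I_total · R_other/(R_1 + R_2).
I(R_D) = 16.4 × 1.43/(1.43 + 56.6) = 16.4 × 0.02464 = 0.4041 mA.

I ≈ 0.404 mA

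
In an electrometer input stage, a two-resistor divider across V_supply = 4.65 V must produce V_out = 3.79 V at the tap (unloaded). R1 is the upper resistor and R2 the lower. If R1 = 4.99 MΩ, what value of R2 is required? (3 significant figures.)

R2 ≈ 22.0 MΩ

The divider ratio is R2/(R1+R2) = 3.79/4.65 = 0.8151.
R2 = R1 · 0.8151/(1 − 0.8151) = 21.99 MΩ.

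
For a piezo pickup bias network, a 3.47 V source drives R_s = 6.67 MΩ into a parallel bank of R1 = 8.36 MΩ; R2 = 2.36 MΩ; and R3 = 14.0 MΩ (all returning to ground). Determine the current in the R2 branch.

Parallel bank: R_p = 1/(1/8.36 + 1/2.36 + 1/14.0) = 1.627 MΩ.
V_A by voltage divider: V_A = 3.47 × 1.627/(6.67 + 1.627) = 0.6803 V.
I(R2) = V_A / R2 = 0.6803/2.36 = 0.2883 µA.
(Check via current divider: I_total = 0.4182 µA; share G_k/ΣG = 0.6892 → same result.)

I ≈ 0.288 µA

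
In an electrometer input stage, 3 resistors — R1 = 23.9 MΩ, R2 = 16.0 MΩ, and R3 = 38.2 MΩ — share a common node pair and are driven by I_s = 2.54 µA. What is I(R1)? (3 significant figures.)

I ≈ 0.814 µA

Conductances: ΣG = 1/23.9 + 1/16.0 + 1/38.2 = 0.1305 (1/MΩ).
By the current-divider rule, I = I_s · G_k/ΣG = 2.54 × 0.3206 = 0.8143 µA.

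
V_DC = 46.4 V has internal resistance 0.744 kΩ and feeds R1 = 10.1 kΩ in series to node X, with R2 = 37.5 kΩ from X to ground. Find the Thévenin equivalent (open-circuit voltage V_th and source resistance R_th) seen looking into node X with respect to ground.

R1' = 0.744 + 10.1 = 10.84 kΩ (source resistance + R1).
Open-circuit (no load on X): V_th = V_DC · R2/(R1' + R2) = 46.4 × 37.5/(10.84 + 37.5) = 35.99 V.
With V_DC suppressed (replaced by a short), R_th = R1' ‖ R2 = (10.84 × 37.5)/(10.84 + 37.5) = 8.412 kΩ.

V_th ≈ 36.0 V, R_th ≈ 8.41 kΩ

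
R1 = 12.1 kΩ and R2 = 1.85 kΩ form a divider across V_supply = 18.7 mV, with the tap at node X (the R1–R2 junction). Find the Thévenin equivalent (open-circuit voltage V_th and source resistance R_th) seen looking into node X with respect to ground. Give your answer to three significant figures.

V_th ≈ 2.48 mV, R_th ≈ 1.60 kΩ

Open-circuit (no load on X): V_th = V_supply · R2/(R1 + R2) = 18.7 × 1.85/(12.10 + 1.85) = 2.480 mV.
With V_supply suppressed (replaced by a short), R_th = R1 ‖ R2 = (12.10 × 1.85)/(12.10 + 1.85) = 1.605 kΩ.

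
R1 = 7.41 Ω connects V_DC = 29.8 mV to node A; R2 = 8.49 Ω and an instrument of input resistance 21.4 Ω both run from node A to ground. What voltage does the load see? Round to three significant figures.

The load sits in parallel with R2, giving an effective lower resistance R2' = R2·R_L/(R2+R_L) = 6.078 Ω.
Now apply the divider: V_out = 29.8 × 0.4506 = 13.43 mV.

V_out ≈ 13.4 mV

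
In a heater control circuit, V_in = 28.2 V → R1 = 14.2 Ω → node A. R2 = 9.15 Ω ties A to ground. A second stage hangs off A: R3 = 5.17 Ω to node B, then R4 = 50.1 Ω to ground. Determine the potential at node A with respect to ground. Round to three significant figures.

The second stage (R3 + R4 = 55.27 Ω) loads node A in parallel with R2.
R2 ‖ (R3+R4) = 7.850 Ω.
V_A = 28.2 × 7.850/(14.2 + 7.850) = 10.04 V.

V_A ≈ 10.0 V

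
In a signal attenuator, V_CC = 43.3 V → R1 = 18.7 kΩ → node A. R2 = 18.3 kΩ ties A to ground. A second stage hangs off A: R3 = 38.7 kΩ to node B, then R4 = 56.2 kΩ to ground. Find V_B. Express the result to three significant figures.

V_B ≈ 11.6 V

Looking into the second stage from A: R3 + R4 = 94.90 kΩ appears in parallel with R2.
Effective lower resistance at A: R2 ‖ 94.90 = 15.34 kΩ.
So V_A = 43.3 × 0.4507 = 19.51 V.
Stage 2 is unloaded, so V_B = V_A · R4/(R3+R4) = 19.51 × 56.2/94.90 = 11.56 V.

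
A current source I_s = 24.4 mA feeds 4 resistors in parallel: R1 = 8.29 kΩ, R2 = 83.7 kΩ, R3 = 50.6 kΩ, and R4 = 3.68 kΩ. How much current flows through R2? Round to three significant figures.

Total conductance ΣG = 1/8.29 + 1/83.7 + 1/50.6 + 1/3.68 = 0.4241 (units of 1/kΩ).
By the current-divider rule, I = I_s · G_k/ΣG = 24.4 × 0.02817 = 0.6874 mA.

I ≈ 0.687 mA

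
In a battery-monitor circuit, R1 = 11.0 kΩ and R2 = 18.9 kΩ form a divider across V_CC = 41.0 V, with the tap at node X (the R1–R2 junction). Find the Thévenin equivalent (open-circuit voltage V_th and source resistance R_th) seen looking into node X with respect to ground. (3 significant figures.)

V_th ≈ 25.9 V, R_th ≈ 6.95 kΩ

V_th is the unloaded tap voltage: V_CC · R2/(R1+R2) = 41.0 × 0.6321 = 25.92 V.
Zeroing V_CC shorts the top of R1 to ground, so R_th = R1 ‖ R2 = 6.953 kΩ.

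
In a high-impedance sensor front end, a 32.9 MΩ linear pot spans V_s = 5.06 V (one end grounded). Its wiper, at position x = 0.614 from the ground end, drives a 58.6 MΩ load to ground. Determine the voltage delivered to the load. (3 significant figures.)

V_out ≈ 2.74 V

Split the track: R_lower = x·R_p = 20.20 MΩ, R_upper = (1−x)·R_p = 12.70 MΩ.
(x·R_p) ‖ R_L = 15.02 MΩ.
Then V_out = V_s · 15.02/(12.70 + 15.02) = 2.742 V.
(Unloaded: V_out = x·V_s = 3.11 V.)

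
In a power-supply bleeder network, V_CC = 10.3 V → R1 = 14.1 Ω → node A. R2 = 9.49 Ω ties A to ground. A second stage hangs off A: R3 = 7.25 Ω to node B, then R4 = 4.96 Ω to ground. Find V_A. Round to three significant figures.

Node A sees R2 in parallel with the series input of stage 2, R3 + R4 = 12.21 Ω.
Effective lower resistance at A: R2 ‖ 12.21 = 5.340 Ω.
V_A = 10.3 × 5.340/(14.1 + 5.340) = 2.829 V.

V_A ≈ 2.83 V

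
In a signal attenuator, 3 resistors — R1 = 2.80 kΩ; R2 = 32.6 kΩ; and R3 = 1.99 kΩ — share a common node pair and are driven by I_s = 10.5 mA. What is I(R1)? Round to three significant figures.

I ≈ 4.21 mA

Total conductance ΣG = 1/2.80 + 1/32.6 + 1/1.99 = 0.8903 (units of 1/kΩ).
R1 takes the fraction G_k/ΣG = 0.3571/0.8903 = 0.4011, so I = 10.5 × 0.4011 = 4.212 mA.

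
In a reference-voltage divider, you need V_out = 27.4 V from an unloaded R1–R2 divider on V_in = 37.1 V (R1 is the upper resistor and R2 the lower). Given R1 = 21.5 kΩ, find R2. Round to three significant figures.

R2 ≈ 60.7 kΩ

Required fraction k = V_out/V_in = 0.7385.
So R2 = R1 · V_out/(V_in − V_out) = 21.5 × 27.4/(37.1 − 27.4) = 21.5 × 2.825 = 60.73 kΩ.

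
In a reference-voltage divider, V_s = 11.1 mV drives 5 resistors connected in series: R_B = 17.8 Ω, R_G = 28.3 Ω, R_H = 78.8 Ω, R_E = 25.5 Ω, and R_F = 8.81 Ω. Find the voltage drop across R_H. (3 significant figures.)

V ≈ 5.49 mV

ΣR = 17.8 + 28.3 + 78.8 + 25.5 + 8.81 = 159.2 Ω.
By the voltage-divider rule, V = 11.1 × 78.80/159.2 = 5.494 mV.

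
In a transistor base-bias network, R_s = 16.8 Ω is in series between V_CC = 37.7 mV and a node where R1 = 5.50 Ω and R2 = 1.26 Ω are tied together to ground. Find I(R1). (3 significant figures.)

I ≈ 0.394 mA

Equivalent of the parallel group: R_p = 1.025 Ω.
Node voltage V_A = V_CC · R_p/(R_s + R_p) = 37.7 × 0.05751 = 2.168 mV.
Branch current I = V_A/R1 = 2.168/5.50 = 0.3942 mA.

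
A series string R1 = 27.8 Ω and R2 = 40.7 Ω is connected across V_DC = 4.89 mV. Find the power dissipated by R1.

The common current is I = 4.89/68.50 = 0.07139 mA.
P = I²R = 0.005096 × 27.8 = 0.1417 µW.

P ≈ 0.142 µW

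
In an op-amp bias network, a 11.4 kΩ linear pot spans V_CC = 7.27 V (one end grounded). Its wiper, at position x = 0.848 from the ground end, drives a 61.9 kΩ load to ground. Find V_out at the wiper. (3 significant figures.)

Split the track: R_lower = x·R_p = 9.667 kΩ, R_upper = (1−x)·R_p = 1.733 kΩ.
(x·R_p) ‖ R_L = 8.361 kΩ.
Loaded-divider output: V_out = 7.27 × 0.8283 = 6.022 V.

V_out ≈ 6.02 V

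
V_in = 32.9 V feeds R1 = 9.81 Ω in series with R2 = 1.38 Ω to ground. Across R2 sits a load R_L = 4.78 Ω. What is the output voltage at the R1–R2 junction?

V_out ≈ 3.24 V

First combine the lower leg with the load: R2 ‖ R_L = 1.071 Ω.
Voltage divider with the loaded lower leg: V_out = 32.9 × 1.071/(9.81 + 1.071) = 32.9 × 0.09842 = 3.238 V.
(Unloaded it would be 4.06 V; the load pulls it down.)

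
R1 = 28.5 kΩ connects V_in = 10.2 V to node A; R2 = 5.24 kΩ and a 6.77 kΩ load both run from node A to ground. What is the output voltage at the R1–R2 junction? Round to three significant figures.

First combine the lower leg with the load: R2 ‖ R_L = 2.954 kΩ.
Then V_out = V_in · R2'/(R1 + R2') = 10.2 × 2.954/31.45 = 0.9579 V.

V_out ≈ 0.958 V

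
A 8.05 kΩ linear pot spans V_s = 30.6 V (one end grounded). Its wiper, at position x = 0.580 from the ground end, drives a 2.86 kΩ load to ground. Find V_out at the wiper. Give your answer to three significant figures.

V_out ≈ 10.5 V

Lower segment x·R_p = 4.669 kΩ; upper segment (1−x)·R_p = 3.381 kΩ.
(x·R_p) ‖ R_L = 1.774 kΩ.
Loaded-divider output: V_out = 30.6 × 0.3441 = 10.53 V.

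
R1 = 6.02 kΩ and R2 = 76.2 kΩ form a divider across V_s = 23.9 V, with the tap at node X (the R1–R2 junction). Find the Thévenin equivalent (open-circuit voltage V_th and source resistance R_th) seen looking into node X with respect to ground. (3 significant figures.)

V_th ≈ 22.2 V, R_th ≈ 5.58 kΩ

V_th is the unloaded tap voltage: V_s · R2/(R1+R2) = 23.9 × 0.9268 = 22.15 V.
With V_s suppressed (replaced by a short), R_th = R1 ‖ R2 = (6.020 × 76.2)/(6.020 + 76.2) = 5.579 kΩ.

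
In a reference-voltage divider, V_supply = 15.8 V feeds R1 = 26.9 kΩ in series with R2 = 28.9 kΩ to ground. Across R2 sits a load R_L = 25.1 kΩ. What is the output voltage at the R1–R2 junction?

V_out ≈ 5.26 V

The load sits in parallel with R2, giving an effective lower resistance R2' = R2·R_L/(R2+R_L) = 13.43 kΩ.
Voltage divider with the loaded lower leg: V_out = 15.8 × 13.43/(26.9 + 13.43) = 15.8 × 0.3331 = 5.262 V.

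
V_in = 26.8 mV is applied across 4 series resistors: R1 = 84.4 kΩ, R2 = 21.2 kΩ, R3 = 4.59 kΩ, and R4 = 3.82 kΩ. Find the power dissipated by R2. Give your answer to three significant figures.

ΣR = 114.0 kΩ → I = 26.8/114.0 = 0.2351 µA.
P = I²R = 0.05526 × 21.2 = 1.171 nW.

P ≈ 1.17 nW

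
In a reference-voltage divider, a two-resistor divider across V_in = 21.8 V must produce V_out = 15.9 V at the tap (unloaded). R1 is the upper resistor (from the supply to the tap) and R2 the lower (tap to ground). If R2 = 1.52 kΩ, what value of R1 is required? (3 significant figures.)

R1 ≈ 0.564 kΩ

The divider ratio is R2/(R1+R2) = 15.9/21.8 = 0.7294.
So R1 = R2 · (V_in/V_out − 1) = 1.52 × (21.8/15.9 − 1) = 1.52 × 0.3711 = 0.5640 kΩ.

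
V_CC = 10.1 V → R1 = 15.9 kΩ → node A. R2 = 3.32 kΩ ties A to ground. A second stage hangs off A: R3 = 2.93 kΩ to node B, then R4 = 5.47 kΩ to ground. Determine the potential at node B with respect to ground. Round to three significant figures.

V_B ≈ 0.856 V

Looking into the second stage from A: R3 + R4 = 8.400 kΩ appears in parallel with R2.
R2 ‖ (R3+R4) = 2.380 kΩ.
So V_A = 10.1 × 0.1302 = 1.315 V.
Stage 2 is unloaded, so V_B = V_A · R4/(R3+R4) = 1.315 × 5.47/8.400 = 0.8562 V.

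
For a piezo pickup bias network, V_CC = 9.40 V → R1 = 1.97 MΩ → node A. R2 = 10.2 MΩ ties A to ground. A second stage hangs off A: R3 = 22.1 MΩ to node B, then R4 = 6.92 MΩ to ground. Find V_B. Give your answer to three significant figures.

Looking into the second stage from A: R3 + R4 = 29.02 MΩ appears in parallel with R2.
R2 ‖ (R3+R4) = 7.547 MΩ.
First divider: V_A = V_CC · 7.547/(1.97 + 7.547) = 7.454 V.
Stage 2 is unloaded, so V_B = V_A · R4/(R3+R4) = 7.454 × 6.92/29.02 = 1.778 V.

V_B ≈ 1.78 V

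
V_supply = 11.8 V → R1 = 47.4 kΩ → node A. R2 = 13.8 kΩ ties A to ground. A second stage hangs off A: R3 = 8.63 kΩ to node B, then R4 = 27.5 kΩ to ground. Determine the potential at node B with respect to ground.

V_B ≈ 1.56 V

Node A sees R2 in parallel with the series input of stage 2, R3 + R4 = 36.13 kΩ.
Effective lower resistance at A: R2 ‖ 36.13 = 9.986 kΩ.
So V_A = 11.8 × 0.1740 = 2.053 V.
Then the unloaded second divider: V_B = V_A × R4/(R3+R4) = 2.053 × 0.7611 = 1.563 V.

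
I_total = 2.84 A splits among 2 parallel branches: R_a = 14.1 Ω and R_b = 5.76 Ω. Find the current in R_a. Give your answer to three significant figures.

For two parallel branches, I_k = I_total · (other R)/(sum of R).
I(R_a) = 2.84 × 5.76/(14.1 + 5.76) = 2.84 × 0.2900 = 0.8237 A.

I ≈ 0.824 A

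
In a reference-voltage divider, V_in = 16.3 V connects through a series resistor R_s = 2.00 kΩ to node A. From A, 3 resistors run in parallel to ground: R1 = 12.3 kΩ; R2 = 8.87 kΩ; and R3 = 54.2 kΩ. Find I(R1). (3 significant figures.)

I ≈ 0.930 mA

Parallel bank: R_p = 1/(1/12.3 + 1/8.87 + 1/54.2) = 4.706 kΩ.
Node voltage V_A = V_in · R_p/(R_s + R_p) = 16.3 × 0.7018 = 11.44 V.
I(R1) = V_A / R1 = 11.44/12.3 = 0.9300 mA.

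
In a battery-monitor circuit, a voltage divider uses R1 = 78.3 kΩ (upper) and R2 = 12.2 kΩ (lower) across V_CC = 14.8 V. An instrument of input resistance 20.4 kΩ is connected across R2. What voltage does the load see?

V_out ≈ 1.31 V

R2 ‖ R_L = (12.2 × 20.4)/(12.2 + 20.4) = 7.634 kΩ.
Voltage divider with the loaded lower leg: V_out = 14.8 × 7.634/(78.3 + 7.634) = 14.8 × 0.08884 = 1.315 V.
(Unloaded it would be 2.00 V; the load pulls it down.)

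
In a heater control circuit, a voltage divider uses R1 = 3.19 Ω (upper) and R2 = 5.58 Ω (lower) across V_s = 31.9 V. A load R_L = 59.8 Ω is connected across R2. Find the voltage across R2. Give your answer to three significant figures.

The load sits in parallel with R2, giving an effective lower resistance R2' = R2·R_L/(R2+R_L) = 5.104 Ω.
Voltage divider with the loaded lower leg: V_out = 31.9 × 5.104/(3.19 + 5.104) = 31.9 × 0.6154 = 19.63 V.

V_out ≈ 19.6 V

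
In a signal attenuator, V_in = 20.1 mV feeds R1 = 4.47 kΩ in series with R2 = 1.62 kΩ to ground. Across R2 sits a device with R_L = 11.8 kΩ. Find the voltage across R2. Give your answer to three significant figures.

First combine the lower leg with the load: R2 ‖ R_L = 1.424 kΩ.
Then V_out = V_in · R2'/(R1 + R2') = 20.1 × 1.424/5.894 = 4.857 mV.

V_out ≈ 4.86 mV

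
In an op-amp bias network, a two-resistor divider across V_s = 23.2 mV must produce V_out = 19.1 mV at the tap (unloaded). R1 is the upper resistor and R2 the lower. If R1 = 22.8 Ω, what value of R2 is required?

R2 ≈ 106 Ω

V_out/V_s = R2/(R1+R2) = 0.8233.
R2 = R1 · 0.8233/(1 − 0.8233) = 106.2 Ω.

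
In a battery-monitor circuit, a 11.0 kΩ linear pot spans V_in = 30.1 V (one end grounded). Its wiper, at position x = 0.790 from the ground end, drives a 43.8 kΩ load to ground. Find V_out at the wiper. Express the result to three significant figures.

V_out ≈ 22.8 V

Split the track: R_lower = x·R_p = 8.690 kΩ, R_upper = (1−x)·R_p = 2.310 kΩ.
Lower segment in parallel with the load: 8.690 ‖ 43.8 = 7.251 kΩ.
Then V_out = V_in · 7.251/(2.310 + 7.251) = 22.83 V.
(Unloaded: V_out = x·V_in = 23.8 V.)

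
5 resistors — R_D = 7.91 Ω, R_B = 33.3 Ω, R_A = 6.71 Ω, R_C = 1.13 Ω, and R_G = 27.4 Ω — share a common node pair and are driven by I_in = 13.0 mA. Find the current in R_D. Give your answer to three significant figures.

Conductances: ΣG = 1/7.91 + 1/33.3 + 1/6.71 + 1/1.13 + 1/27.4 = 1.227 (1/Ω).
R_D takes the fraction G_k/ΣG = 0.1264/1.227 = 0.1030, so I = 13.0 × 0.1030 = 1.340 mA.

I ≈ 1.34 mA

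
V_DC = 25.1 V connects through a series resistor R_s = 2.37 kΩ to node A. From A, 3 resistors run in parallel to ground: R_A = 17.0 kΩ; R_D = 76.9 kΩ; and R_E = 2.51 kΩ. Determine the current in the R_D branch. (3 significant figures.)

Equivalent of the parallel group: R_p = 2.127 kΩ.
V_A by voltage divider: V_A = 25.1 × 2.127/(2.37 + 2.127) = 11.87 V.
I(R_D) = V_A / R_D = 11.87/76.9 = 0.1544 mA.

I ≈ 0.154 mA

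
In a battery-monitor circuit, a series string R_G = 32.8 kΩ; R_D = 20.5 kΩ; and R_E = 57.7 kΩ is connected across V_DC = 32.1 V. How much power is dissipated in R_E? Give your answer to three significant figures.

The common current is I = 32.1/111.0 = 0.2892 mA.
P(R_E) = I²·R_E = (0.2892)² × 57.7 = 4.825 mW.

P ≈ 4.83 mW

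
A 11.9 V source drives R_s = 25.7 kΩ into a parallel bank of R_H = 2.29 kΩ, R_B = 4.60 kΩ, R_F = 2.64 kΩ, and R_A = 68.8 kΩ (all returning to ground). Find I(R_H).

I ≈ 0.186 mA

Equivalent of the parallel group: R_p = 0.9547 kΩ.
Node voltage V_A = V_supply · R_p/(R_s + R_p) = 11.9 × 0.03582 = 0.4262 V.
Branch current I = V_A/R_H = 0.4262/2.29 = 0.1861 mA.
(Check via current divider: I_total = 0.4464 mA; share G_k/ΣG = 0.4169 → same result.)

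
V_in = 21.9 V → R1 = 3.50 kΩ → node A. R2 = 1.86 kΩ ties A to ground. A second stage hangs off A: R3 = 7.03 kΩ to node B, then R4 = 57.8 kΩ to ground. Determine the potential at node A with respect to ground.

Looking into the second stage from A: R3 + R4 = 64.83 kΩ appears in parallel with R2.
Effective lower resistance at A: R2 ‖ 64.83 = 1.808 kΩ.
So V_A = 21.9 × 0.3406 = 7.460 V.

V_A ≈ 7.46 V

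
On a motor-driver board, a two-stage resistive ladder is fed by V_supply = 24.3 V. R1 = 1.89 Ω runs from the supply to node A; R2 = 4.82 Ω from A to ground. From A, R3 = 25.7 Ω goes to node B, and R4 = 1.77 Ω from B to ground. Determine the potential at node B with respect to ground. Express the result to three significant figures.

The second stage (R3 + R4 = 27.47 Ω) loads node A in parallel with R2.
Effective lower resistance at A: R2 ‖ 27.47 = 4.101 Ω.
So V_A = 24.3 × 0.6845 = 16.63 V.
Stage 2 is unloaded, so V_B = V_A · R4/(R3+R4) = 16.63 × 1.77/27.47 = 1.072 V.

V_B ≈ 1.07 V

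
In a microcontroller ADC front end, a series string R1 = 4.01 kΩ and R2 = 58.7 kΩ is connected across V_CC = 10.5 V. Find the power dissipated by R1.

P ≈ 0.112 mW

Series current I = V_CC/ΣR = 10.5/62.71 = 0.1674 mA.
P(R1) = I²·R1 = (0.1674)² × 4.01 = 0.1124 mW.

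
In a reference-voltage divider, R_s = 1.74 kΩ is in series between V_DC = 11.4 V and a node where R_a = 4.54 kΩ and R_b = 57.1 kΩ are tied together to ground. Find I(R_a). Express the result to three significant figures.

I ≈ 1.78 mA

Equivalent of the parallel group: R_p = 4.206 kΩ.
V_A = 11.4 × 4.206/5.946 = 8.064 V.
I(R_a) = V_A / R_a = 8.064/4.54 = 1.776 mA.
(Check via current divider: I_total = 1.917 mA; share G_k/ΣG = 0.9263 → same result.)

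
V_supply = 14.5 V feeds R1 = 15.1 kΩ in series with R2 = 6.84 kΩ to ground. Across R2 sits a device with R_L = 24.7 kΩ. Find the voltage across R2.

First combine the lower leg with the load: R2 ‖ R_L = 5.357 kΩ.
Now apply the divider: V_out = 14.5 × 0.2619 = 3.797 V.

V_out ≈ 3.80 V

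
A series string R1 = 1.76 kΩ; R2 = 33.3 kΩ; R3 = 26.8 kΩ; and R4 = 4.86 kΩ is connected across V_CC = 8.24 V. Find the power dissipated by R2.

P ≈ 0.508 mW

ΣR = 66.72 kΩ → I = 8.24/66.72 = 0.1235 mA.
P(R2) = I²·R2 = (0.1235)² × 33.3 = 0.5079 mW.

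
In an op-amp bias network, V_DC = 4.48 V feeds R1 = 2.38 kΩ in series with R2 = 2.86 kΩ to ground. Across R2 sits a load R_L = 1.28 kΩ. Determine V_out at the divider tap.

The load sits in parallel with R2, giving an effective lower resistance R2' = R2·R_L/(R2+R_L) = 0.8843 kΩ.
Then V_out = V_DC · R2'/(R1 + R2') = 4.48 × 0.8843/3.264 = 1.214 V.

V_out ≈ 1.21 V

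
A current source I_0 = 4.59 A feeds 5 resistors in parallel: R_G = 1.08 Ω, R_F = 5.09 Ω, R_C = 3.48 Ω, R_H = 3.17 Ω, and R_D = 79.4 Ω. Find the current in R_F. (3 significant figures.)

I ≈ 0.519 A

ΣG = 1/1.08 + 1/5.09 + 1/3.48 + 1/3.17 + 1/79.4 = 1.738.
By the current-divider rule, I = I_0 · G_k/ΣG = 4.59 × 0.1131 = 0.5189 A.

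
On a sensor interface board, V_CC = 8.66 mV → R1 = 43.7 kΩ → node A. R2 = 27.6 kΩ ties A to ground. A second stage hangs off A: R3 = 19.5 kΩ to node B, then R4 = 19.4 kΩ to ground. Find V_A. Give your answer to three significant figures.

V_A ≈ 2.34 mV

The second stage (R3 + R4 = 38.90 kΩ) loads node A in parallel with R2.
Effective lower resistance at A: R2 ‖ 38.90 = 16.14 kΩ.
So V_A = 8.66 × 0.2698 = 2.336 mV.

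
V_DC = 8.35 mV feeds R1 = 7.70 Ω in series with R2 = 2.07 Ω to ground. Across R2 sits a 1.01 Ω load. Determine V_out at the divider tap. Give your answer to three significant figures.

V_out ≈ 0.676 mV

First combine the lower leg with the load: R2 ‖ R_L = 0.6788 Ω.
Voltage divider with the loaded lower leg: V_out = 8.35 × 0.6788/(7.70 + 0.6788) = 8.35 × 0.08101 = 0.6765 mV.
(Unloaded it would be 1.77 mV; the load pulls it down.)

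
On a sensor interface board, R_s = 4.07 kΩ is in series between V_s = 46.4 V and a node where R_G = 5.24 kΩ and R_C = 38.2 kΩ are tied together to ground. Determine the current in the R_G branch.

I ≈ 4.70 mA

Equivalent of the parallel group: R_p = 4.608 kΩ.
V_A = 46.4 × 4.608/8.678 = 24.64 V.
Branch current I = V_A/R_G = 24.64/5.24 = 4.702 mA.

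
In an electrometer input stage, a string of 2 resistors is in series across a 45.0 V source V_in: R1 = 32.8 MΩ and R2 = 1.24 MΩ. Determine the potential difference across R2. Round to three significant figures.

V ≈ 1.64 V

Series total: ΣR = 32.8 + 1.24 = 34.04 MΩ.
By the voltage-divider rule, V = 45.0 × 1.240/34.04 = 1.639 V.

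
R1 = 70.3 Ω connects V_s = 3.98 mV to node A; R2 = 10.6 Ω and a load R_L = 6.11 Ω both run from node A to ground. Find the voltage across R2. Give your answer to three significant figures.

R2 ‖ R_L = (10.6 × 6.11)/(10.6 + 6.11) = 3.876 Ω.
Voltage divider with the loaded lower leg: V_out = 3.98 × 3.876/(70.3 + 3.876) = 3.98 × 0.05225 = 0.2080 mV.

V_out ≈ 0.208 mV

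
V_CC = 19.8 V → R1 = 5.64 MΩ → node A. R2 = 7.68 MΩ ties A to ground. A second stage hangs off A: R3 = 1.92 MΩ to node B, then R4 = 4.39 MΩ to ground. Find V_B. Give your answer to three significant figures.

Node A sees R2 in parallel with the series input of stage 2, R3 + R4 = 6.310 MΩ.
R2 ‖ (R3+R4) = 3.464 MΩ.
So V_A = 19.8 × 0.3805 = 7.534 V.
V_B = V_A × 0.6957 = 5.241 V.

V_B ≈ 5.24 V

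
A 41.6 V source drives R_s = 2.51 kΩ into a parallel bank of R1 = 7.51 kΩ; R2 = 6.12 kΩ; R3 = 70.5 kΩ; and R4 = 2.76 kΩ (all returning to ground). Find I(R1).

I ≈ 2.06 mA

Parallel bank: R_p = 1/(1/7.51 + 1/6.12 + 1/70.5 + 1/2.76) = 1.486 kΩ.
V_A = 41.6 × 1.486/3.996 = 15.47 V.
Branch current I = V_A/R1 = 15.47/7.51 = 2.060 mA.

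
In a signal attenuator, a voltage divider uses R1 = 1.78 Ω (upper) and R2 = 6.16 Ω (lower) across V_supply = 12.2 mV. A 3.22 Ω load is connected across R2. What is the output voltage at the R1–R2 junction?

The load sits in parallel with R2, giving an effective lower resistance R2' = R2·R_L/(R2+R_L) = 2.115 Ω.
Then V_out = V_supply · R2'/(R1 + R2') = 12.2 × 2.115/3.895 = 6.624 mV.

V_out ≈ 6.62 mV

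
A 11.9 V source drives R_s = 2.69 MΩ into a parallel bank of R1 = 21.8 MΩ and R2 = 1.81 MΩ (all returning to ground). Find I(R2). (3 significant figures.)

I ≈ 2.52 µA

Parallel bank: R_p = 1/(1/21.8 + 1/1.81) = 1.671 MΩ.
V_A by voltage divider: V_A = 11.9 × 1.671/(2.69 + 1.671) = 4.560 V.
I(R2) = V_A / R2 = 4.560/1.81 = 2.519 µA.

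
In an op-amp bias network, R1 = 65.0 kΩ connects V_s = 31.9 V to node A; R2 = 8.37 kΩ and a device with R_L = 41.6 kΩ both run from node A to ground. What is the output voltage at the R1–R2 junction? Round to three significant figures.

R2 ‖ R_L = (8.37 × 41.6)/(8.37 + 41.6) = 6.968 kΩ.
Then V_out = V_s · R2'/(R1 + R2') = 31.9 × 6.968/71.97 = 3.089 V.
(Unloaded it would be 3.64 V; the load pulls it down.)

V_out ≈ 3.09 V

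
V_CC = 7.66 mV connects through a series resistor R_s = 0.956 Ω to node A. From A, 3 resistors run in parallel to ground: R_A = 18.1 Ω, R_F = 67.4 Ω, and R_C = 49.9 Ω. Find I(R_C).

Equivalent of the parallel group: R_p = 11.10 Ω.
Node voltage V_A = V_CC · R_p/(R_s + R_p) = 7.66 × 0.9207 = 7.052 mV.
Branch current I = V_A/R_C = 7.052/49.9 = 0.1413 mA.
(Check via current divider: I_total = 0.6356 mA; share G_k/ΣG = 0.2224 → same result.)

I ≈ 0.141 mA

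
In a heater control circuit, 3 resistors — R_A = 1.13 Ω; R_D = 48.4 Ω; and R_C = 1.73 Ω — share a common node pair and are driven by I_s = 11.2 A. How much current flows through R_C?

Total conductance ΣG = 1/1.13 + 1/48.4 + 1/1.73 = 1.484 (units of 1/Ω).
Current divider: I(R_C) = I_s · G_k/ΣG = 11.2 × (0.5780/1.484) = 11.2 × 0.3896 = 4.364 A.

I ≈ 4.36 A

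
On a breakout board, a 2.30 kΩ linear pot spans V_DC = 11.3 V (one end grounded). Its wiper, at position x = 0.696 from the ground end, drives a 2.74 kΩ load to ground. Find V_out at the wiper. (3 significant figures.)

The pot divides into 0.6992 kΩ above the wiper and 1.601 kΩ below.
(x·R_p) ‖ R_L = 1.010 kΩ.
V_out = 11.3 × 1.010/(0.6992 + 1.010) = 6.679 V.
(Unloaded: V_out = x·V_DC = 7.86 V.)

V_out ≈ 6.68 V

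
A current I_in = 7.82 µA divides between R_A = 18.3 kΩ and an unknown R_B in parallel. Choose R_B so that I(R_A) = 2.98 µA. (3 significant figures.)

R_B ≈ 11.3 kΩ

In a two-way split, I_A/I_in = R_B/(R_A + R_B).
2.98/7.82 = R_B/(R_A + R_B) → R_B = R_A · (0.3811)/(1 − 0.3811) = 18.3 × 0.6157 = 11.27 kΩ.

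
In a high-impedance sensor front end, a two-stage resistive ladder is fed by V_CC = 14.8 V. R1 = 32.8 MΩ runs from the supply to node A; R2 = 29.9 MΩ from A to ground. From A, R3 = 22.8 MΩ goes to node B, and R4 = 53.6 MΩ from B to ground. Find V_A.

V_A ≈ 5.86 V

Node A sees R2 in parallel with the series input of stage 2, R3 + R4 = 76.40 MΩ.
Effective lower resistance at A: R2 ‖ 76.40 = 21.49 MΩ.
So V_A = 14.8 × 0.3958 = 5.858 V.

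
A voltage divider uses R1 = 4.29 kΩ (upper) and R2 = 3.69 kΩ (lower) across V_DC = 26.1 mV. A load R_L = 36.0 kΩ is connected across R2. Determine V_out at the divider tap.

R2 ‖ R_L = (3.69 × 36.0)/(3.69 + 36.0) = 3.347 kΩ.
Then V_out = V_DC · R2'/(R1 + R2') = 26.1 × 3.347/7.637 = 11.44 mV.

V_out ≈ 11.4 mV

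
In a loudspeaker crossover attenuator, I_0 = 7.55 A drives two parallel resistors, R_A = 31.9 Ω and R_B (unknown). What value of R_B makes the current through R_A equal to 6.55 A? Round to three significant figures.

R_B ≈ 209 Ω

The fraction through R_A equals R_B/(R_A+R_B).
With f = 0.8675, R_B = R_A · f/(1−f) = 31.9 × 6.550 = 208.9 Ω.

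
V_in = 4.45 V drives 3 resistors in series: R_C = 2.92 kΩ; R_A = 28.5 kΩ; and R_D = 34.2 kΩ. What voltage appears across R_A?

ΣR = 2.92 + 28.5 + 34.2 = 65.62 kΩ.
V = V_in · R/ΣR = 4.45 × 0.4343 = 1.933 V.

V ≈ 1.93 V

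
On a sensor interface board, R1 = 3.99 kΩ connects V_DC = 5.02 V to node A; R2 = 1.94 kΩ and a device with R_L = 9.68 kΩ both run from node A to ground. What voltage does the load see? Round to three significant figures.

The load sits in parallel with R2, giving an effective lower resistance R2' = R2·R_L/(R2+R_L) = 1.616 kΩ.
Voltage divider with the loaded lower leg: V_out = 5.02 × 1.616/(3.99 + 1.616) = 5.02 × 0.2883 = 1.447 V.

V_out ≈ 1.45 V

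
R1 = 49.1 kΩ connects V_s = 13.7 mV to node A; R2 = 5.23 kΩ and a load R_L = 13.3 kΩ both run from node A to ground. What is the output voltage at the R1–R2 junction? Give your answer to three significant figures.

R2 ‖ R_L = (5.23 × 13.3)/(5.23 + 13.3) = 3.754 kΩ.
Then V_out = V_s · R2'/(R1 + R2') = 13.7 × 3.754/52.85 = 0.9730 mV.
(Unloaded it would be 1.32 mV; the load pulls it down.)

V_out ≈ 0.973 mV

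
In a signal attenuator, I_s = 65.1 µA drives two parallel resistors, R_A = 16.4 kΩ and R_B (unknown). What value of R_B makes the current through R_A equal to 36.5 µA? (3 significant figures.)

In a two-way split, I_A/I_s = R_B/(R_A + R_B).
36.5/65.1 = R_B/(R_A + R_B) → R_B = R_A · (0.5607)/(1 − 0.5607) = 16.4 × 1.276 = 20.93 kΩ.

R_B ≈ 20.9 kΩ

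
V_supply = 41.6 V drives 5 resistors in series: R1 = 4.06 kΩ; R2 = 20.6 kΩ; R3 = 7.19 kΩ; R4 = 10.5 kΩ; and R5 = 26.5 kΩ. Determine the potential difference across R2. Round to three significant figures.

Series total: ΣR = 4.06 + 20.6 + 7.19 + 10.5 + 26.5 = 68.85 kΩ.
V = V_supply · R/ΣR = 41.6 × 0.2992 = 12.45 V.

V ≈ 12.4 V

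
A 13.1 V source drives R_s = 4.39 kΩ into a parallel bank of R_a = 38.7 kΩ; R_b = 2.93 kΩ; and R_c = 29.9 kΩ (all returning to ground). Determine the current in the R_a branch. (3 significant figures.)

Equivalent of the parallel group: R_p = 2.496 kΩ.
V_A by voltage divider: V_A = 13.1 × 2.496/(4.39 + 2.496) = 4.749 V.
Branch current I = V_A/R_a = 4.749/38.7 = 0.1227 mA.
(Check via current divider: I_total = 1.902 mA; share G_k/ΣG = 0.06451 → same result.)

I ≈ 0.123 mA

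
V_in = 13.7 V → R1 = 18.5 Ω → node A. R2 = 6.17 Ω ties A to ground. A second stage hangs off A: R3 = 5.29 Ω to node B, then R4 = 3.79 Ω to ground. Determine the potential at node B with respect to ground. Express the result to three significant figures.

Looking into the second stage from A: R3 + R4 = 9.080 Ω appears in parallel with R2.
Effective lower resistance at A: R2 ‖ 9.080 = 3.674 Ω.
First divider: V_A = V_in · 3.674/(18.5 + 3.674) = 2.270 V.
V_B = V_A × 0.4174 = 0.9474 V.

V_B ≈ 0.947 V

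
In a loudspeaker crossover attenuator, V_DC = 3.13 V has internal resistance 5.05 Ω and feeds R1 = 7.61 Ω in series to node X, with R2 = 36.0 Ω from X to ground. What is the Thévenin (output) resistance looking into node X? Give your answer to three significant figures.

R_th ≈ 9.37 Ω

R1' = 5.05 + 7.61 = 12.66 Ω (source resistance + R1).
Zeroing V_DC shorts the top of R1' to ground, so R_th = R1' ‖ R2 = 9.366 Ω.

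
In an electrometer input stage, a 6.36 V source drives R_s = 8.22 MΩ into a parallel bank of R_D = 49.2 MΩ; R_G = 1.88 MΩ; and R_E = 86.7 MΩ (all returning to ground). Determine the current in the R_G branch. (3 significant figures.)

Equivalent of the parallel group: R_p = 1.774 MΩ.
V_A by voltage divider: V_A = 6.36 × 1.774/(8.22 + 1.774) = 1.129 V.
I(R_G) = V_A / R_G = 1.129/1.88 = 0.6004 µA.

I ≈ 0.600 µA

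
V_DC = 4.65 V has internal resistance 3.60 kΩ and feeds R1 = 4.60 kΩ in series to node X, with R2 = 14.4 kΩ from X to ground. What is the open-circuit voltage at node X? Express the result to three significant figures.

V_th ≈ 2.96 V

R1' = 3.60 + 4.60 = 8.200 kΩ (source resistance + R1).
With X open, the divider is unloaded: V_th = 4.65 × 14.4/22.60 = 2.963 V.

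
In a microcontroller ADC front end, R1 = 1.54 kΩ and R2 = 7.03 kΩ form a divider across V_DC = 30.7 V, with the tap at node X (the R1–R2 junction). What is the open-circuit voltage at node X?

Open-circuit (no load on X): V_th = V_DC · R2/(R1 + R2) = 30.7 × 7.03/(1.540 + 7.03) = 25.18 V.

V_th ≈ 25.2 V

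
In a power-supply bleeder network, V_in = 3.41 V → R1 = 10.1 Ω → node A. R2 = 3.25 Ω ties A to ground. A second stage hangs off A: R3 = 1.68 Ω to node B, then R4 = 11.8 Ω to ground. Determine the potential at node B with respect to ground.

The second stage (R3 + R4 = 13.48 Ω) loads node A in parallel with R2.
Effective lower resistance at A: R2 ‖ 13.48 = 2.619 Ω.
First divider: V_A = V_in · 2.619/(10.1 + 2.619) = 0.7021 V.
Then the unloaded second divider: V_B = V_A × R4/(R3+R4) = 0.7021 × 0.8754 = 0.6146 V.

V_B ≈ 0.615 V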